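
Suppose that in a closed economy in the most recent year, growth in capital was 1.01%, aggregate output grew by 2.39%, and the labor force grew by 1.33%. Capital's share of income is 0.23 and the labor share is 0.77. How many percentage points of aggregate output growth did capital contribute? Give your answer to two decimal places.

0.23 pp

Contribution = share × growth = 0.23 × 1.01 = 0.2323 pp.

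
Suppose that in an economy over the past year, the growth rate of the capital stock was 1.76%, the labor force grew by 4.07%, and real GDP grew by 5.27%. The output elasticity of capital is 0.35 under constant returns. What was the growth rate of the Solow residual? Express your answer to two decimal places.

Labor's share = 1 − 0.35 = 0.65.
The capital stock: 0.35 × 1.76 = 0.616 pp.
The labor force: 0.65 × 4.07 = 2.6455 pp.
TFP growth = 5.27 − 3.2615 = 2.0085%.

The Solow residual grew 2.01%.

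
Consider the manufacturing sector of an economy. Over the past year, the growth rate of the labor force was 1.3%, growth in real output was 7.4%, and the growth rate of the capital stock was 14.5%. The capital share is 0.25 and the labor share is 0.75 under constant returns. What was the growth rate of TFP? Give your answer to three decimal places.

2.800%

Labor's share = 1 − 0.25 = 0.75.
The capital stock: 0.25 × 14.5 = 3.625 pp.
The labor force: 0.75 × 1.3 = 0.975 pp.
TFP growth = 7.4 − 4.6 = 2.8%.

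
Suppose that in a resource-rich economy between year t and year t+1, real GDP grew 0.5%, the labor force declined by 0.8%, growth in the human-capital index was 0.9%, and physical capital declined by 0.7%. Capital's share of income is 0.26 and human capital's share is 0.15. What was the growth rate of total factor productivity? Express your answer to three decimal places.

Labor's share = 1 − 0.26 − 0.15 = 0.59.
Physical capital: 0.26 × (-0.7) = -0.182 pp.
The human-capital index: 0.15 × 0.9 = 0.135 pp.
The labor force: 0.59 × (-0.8) = -0.472 pp.
TFP growth = 0.5 + 0.519 = 1.019%.

1.019%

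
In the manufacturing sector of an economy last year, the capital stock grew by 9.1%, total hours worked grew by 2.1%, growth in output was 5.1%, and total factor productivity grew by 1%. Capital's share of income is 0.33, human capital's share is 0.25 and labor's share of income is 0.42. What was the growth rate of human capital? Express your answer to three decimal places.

Labor's share = 1 − 0.33 − 0.25 = 0.42.
gY = gA + 0.33×9.1 + 0.42×2.1 + 0.25×g.
0.25×g = 5.1 − 1 − 3.885 = 0.215.
g = 0.215 / 0.25 = 0.86%.

0.860%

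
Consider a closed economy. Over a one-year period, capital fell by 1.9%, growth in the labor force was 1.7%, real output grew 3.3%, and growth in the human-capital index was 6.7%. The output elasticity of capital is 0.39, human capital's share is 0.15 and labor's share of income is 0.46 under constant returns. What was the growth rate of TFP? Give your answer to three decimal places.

2.254%

Labor's share = 1 − 0.39 − 0.15 = 0.46.
Capital: 0.39 × (-1.9) = -0.741 pp.
The human-capital index: 0.15 × 6.7 = 1.005 pp.
The labor force: 0.46 × 1.7 = 0.782 pp.
TFP growth = 3.3 − 1.046 = 2.254%.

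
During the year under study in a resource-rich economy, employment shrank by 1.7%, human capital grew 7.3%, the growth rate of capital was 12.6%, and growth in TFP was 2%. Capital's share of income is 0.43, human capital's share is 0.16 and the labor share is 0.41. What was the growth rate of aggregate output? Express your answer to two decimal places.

Labor's share = 1 − 0.43 − 0.16 = 0.41.
Capital: 0.43 × 12.6 = 5.418 pp.
Human capital: 0.16 × 7.3 = 1.168 pp.
Employment: 0.41 × (-1.7) = -0.697 pp.
Output growth = 2 + 5.889 = 7.889%.

Aggregate output growth was 7.89%.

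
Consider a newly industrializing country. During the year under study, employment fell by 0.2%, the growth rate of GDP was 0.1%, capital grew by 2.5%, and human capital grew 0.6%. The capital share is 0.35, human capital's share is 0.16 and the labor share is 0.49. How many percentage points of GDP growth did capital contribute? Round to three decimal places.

0.875 pp

Contribution = share × growth = 0.35 × 2.5 = 0.875 pp.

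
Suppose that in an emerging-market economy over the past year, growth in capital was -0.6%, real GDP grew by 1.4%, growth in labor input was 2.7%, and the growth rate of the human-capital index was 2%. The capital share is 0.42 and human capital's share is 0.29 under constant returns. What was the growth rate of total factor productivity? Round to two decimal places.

Labor's share = 1 − 0.42 − 0.29 = 0.29.
Capital: 0.42 × (-0.6) = -0.252 pp.
The human-capital index: 0.29 × 2 = 0.58 pp.
Labor input: 0.29 × 2.7 = 0.783 pp.
TFP growth = 1.4 − 1.111 = 0.289%.

Total factor productivity grew 0.29%.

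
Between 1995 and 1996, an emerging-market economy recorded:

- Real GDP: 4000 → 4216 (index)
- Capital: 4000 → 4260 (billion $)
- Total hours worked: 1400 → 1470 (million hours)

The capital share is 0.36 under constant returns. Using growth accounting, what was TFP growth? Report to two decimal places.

-0.14%

Real GDP growth = (4216 − 4000) / 4000 = 5.4%.
Capital growth = (4260 − 4000) / 4000 = 6.5%.
Total hours worked growth = (1470 − 1400) / 1400 = 5%.
Labor's share = 1 − 0.36 = 0.64.
Capital: 0.36 × 6.5 = 2.34 pp.
Total hours worked: 0.64 × 5 = 3.2 pp.
TFP growth = 5.4 − 5.54 = -0.14%.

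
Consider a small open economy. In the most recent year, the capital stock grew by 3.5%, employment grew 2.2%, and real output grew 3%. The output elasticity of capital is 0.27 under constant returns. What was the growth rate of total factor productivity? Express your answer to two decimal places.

Labor's share = 1 − 0.27 = 0.73.
The capital stock: 0.27 × 3.5 = 0.945 pp.
Employment: 0.73 × 2.2 = 1.606 pp.
TFP growth = 3 − 2.551 = 0.449%.

Total factor productivity growth was 0.45%.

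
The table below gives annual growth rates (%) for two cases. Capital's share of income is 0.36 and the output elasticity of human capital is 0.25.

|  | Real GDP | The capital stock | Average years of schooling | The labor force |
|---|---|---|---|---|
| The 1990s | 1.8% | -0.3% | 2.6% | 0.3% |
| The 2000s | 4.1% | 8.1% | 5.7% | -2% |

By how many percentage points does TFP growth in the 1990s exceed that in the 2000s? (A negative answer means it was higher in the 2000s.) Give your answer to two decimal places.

0.60 percentage points

Labor's share = 1 − 0.36 − 0.25 = 0.39.
The 1990s: TFP = 1.8 + 0.108 − 0.65 − 0.117 = 1.141%.
The 2000s: TFP = 4.1 − 2.916 − 1.425 + 0.78 = 0.539%.
Difference = 1.141 − (0.539) = 0.602 pp.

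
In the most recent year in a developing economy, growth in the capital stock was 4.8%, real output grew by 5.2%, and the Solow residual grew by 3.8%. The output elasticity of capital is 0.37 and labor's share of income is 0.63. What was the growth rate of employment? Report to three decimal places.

-0.597%

Labor's share = 1 − 0.37 = 0.63.
gY = gA + 0.37×4.8 + 0.63×g.
0.63×g = 5.2 − 3.8 − 1.776 = -0.376.
g = -0.376 / 0.63 = -0.59683%.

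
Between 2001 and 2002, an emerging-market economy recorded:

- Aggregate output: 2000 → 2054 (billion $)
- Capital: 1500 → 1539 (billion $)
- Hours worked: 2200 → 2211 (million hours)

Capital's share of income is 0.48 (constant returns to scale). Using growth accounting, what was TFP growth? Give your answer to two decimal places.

Aggregate output growth = (2054 − 2000) / 2000 = 2.7%.
Capital growth = (1539 − 1500) / 1500 = 2.6%.
Hours worked growth = (2211 − 2200) / 2200 = 0.5%.
Labor's share = 1 − 0.48 = 0.52.
Capital: 0.48 × 2.6 = 1.248 pp.
Hours worked: 0.52 × 0.5 = 0.26 pp.
TFP growth = 2.7 − 1.508 = 1.192%.

1.19%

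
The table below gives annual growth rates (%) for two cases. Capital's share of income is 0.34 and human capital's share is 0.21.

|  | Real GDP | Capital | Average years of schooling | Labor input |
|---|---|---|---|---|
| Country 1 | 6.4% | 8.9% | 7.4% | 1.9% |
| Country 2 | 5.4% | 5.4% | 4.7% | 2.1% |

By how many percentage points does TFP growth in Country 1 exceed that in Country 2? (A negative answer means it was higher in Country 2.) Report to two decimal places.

Labor's share = 1 − 0.34 − 0.21 = 0.45.
Country 1: TFP = 6.4 − 3.026 − 1.554 − 0.855 = 0.965%.
Country 2: TFP = 5.4 − 1.836 − 0.987 − 0.945 = 1.632%.
Difference = 0.965 − (1.632) = -0.667 pp.

-0.67 percentage points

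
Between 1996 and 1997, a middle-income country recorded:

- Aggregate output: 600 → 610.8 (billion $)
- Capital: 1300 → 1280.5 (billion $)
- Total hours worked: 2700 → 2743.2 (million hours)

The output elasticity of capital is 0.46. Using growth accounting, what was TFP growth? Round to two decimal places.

Aggregate output growth = (610.8 − 600) / 600 = 1.8%.
Capital growth = (1280.5 − 1300) / 1300 = -1.5%.
Total hours worked growth = (2743.2 − 2700) / 2700 = 1.6%.
Labor's share = 1 − 0.46 = 0.54.
Capital: 0.46 × (-1.5) = -0.69 pp.
Total hours worked: 0.54 × 1.6 = 0.864 pp.
TFP growth = 1.8 − 0.174 = 1.626%.

1.63%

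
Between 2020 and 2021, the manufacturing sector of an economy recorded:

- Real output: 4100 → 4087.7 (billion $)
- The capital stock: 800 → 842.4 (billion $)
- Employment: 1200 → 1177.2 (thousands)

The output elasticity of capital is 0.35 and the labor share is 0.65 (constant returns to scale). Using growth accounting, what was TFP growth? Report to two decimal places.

-0.92%

Real output growth = (4087.7 − 4100) / 4100 = -0.3%.
The capital stock growth = (842.4 − 800) / 800 = 5.3%.
Employment growth = (1177.2 − 1200) / 1200 = -1.9%.
Labor's share = 1 − 0.35 = 0.65.
The capital stock: 0.35 × 5.3 = 1.855 pp.
Employment: 0.65 × (-1.9) = -1.235 pp.
TFP growth = -0.3 − 0.62 = -0.92%.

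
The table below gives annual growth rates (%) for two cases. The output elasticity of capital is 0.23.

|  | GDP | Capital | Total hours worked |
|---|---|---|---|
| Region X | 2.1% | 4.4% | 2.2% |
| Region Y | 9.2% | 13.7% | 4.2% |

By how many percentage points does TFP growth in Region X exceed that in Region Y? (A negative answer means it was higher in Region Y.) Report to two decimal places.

-3.42 percentage points

Labor's share = 1 − 0.23 = 0.77.
Region X: TFP = 2.1 − 1.012 − 1.694 = -0.606%.
Region Y: TFP = 9.2 − 3.151 − 3.234 = 2.815%.
Difference = -0.606 − (2.815) = -3.421 pp.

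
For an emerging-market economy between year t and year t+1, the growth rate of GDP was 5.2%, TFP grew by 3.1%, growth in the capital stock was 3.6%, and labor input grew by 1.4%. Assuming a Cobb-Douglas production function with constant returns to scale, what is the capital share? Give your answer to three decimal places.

gY = gA + α·gK + (1−α)·gL, so gY − gA − gL = α(gK − gL).
5.2 − 3.1 − 1.4 = α × (3.6 − 1.4).
0.7 = 2.2 α, so α = 0.31818.

0.318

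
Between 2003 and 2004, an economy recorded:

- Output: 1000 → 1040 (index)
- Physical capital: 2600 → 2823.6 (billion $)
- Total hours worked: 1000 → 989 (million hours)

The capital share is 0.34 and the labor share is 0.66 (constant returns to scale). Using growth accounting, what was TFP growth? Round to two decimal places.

1.80%

Output growth = (1040 − 1000) / 1000 = 4%.
Physical capital growth = (2823.6 − 2600) / 2600 = 8.6%.
Total hours worked growth = (989 − 1000) / 1000 = -1.1%.
Labor's share = 1 − 0.34 = 0.66.
Physical capital: 0.34 × 8.6 = 2.924 pp.
Total hours worked: 0.66 × (-1.1) = -0.726 pp.
TFP growth = 4 − 2.198 = 1.802%.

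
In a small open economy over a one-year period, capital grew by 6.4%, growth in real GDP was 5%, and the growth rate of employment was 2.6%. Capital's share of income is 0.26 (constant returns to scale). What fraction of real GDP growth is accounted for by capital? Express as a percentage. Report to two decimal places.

Capital accounted for 33.28% of growth.

Capital contributed 0.26 × 6.4 = 1.664 pp.
Share of growth = 1.664 / 5 × 100 = 33.28%.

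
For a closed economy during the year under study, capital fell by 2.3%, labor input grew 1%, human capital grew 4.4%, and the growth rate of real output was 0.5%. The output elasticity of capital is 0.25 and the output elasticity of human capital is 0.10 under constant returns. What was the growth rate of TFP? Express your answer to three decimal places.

Labor's share = 1 − 0.25 − 0.1 = 0.65.
Capital: 0.25 × (-2.3) = -0.575 pp.
Human capital: 0.1 × 4.4 = 0.44 pp.
Labor input: 0.65 × 1 = 0.65 pp.
TFP growth = 0.5 − 0.515 = -0.015%.

-0.015%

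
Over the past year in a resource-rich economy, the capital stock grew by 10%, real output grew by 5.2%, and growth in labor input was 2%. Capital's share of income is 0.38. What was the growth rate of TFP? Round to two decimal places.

Labor's share = 1 − 0.38 = 0.62.
The capital stock: 0.38 × 10 = 3.8 pp.
Labor input: 0.62 × 2 = 1.24 pp.
TFP growth = 5.2 − 5.04 = 0.16%.

TFP growth was 0.16%.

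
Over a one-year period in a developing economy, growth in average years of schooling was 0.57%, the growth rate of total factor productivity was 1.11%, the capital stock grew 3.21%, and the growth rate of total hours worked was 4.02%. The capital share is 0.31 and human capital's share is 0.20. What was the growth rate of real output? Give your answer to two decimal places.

Real output grew 4.19%.

Labor's share = 1 − 0.31 − 0.2 = 0.49.
The capital stock: 0.31 × 3.21 = 0.9951 pp.
Average years of schooling: 0.2 × 0.57 = 0.114 pp.
Total hours worked: 0.49 × 4.02 = 1.9698 pp.
Output growth = 1.11 + 3.0789 = 4.1889%.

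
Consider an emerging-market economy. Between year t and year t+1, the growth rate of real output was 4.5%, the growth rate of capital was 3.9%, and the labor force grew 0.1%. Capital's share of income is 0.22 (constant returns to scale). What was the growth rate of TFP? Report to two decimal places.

Labor's share = 1 − 0.22 = 0.78.
Capital: 0.22 × 3.9 = 0.858 pp.
The labor force: 0.78 × 0.1 = 0.078 pp.
TFP growth = 4.5 − 0.936 = 3.564%.

3.56%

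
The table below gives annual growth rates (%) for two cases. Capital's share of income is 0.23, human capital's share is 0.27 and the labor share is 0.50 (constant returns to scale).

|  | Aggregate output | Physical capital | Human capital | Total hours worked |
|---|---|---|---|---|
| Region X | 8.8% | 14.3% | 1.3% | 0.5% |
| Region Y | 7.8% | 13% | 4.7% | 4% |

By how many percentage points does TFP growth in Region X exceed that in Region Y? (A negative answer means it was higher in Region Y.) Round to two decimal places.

3.37 percentage points

Labor's share = 1 − 0.23 − 0.27 = 0.5.
Region X: TFP = 8.8 − 3.289 − 0.351 − 0.25 = 4.91%.
Region Y: TFP = 7.8 − 2.99 − 1.269 − 2 = 1.541%.
Difference = 4.91 − (1.541) = 3.369 pp.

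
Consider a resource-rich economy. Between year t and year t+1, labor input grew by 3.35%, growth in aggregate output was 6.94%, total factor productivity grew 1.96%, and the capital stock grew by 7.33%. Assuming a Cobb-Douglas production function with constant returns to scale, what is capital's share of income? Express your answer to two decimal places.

gY = gA + α·gK + (1−α)·gL, so gY − gA − gL = α(gK − gL).
6.94 − 1.96 − 3.35 = α × (7.33 − 3.35).
1.63 = 3.98 α, so α = 0.4095.

Capital's share of income is 0.41.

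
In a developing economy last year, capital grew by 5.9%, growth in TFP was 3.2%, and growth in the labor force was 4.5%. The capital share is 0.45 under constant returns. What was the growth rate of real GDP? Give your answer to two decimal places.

8.33%

Labor's share = 1 − 0.45 = 0.55.
Capital: 0.45 × 5.9 = 2.655 pp.
The labor force: 0.55 × 4.5 = 2.475 pp.
Output growth = 3.2 + 5.13 = 8.33%.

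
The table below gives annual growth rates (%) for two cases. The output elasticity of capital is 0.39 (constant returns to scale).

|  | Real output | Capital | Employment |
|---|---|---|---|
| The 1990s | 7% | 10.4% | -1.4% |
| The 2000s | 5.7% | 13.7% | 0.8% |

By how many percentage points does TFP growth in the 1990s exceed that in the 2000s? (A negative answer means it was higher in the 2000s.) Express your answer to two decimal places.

Labor's share = 1 − 0.39 = 0.61.
The 1990s: TFP = 7 − 4.056 + 0.854 = 3.798%.
The 2000s: TFP = 5.7 − 5.343 − 0.488 = -0.131%.
Difference = 3.798 − (-0.131) = 3.929 pp.

3.93 percentage points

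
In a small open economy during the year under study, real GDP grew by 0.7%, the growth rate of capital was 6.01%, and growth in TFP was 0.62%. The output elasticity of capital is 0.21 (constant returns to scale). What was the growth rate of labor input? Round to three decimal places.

Labor's share = 1 − 0.21 = 0.79.
gY = gA + 0.21×6.01 + 0.79×g.
0.79×g = 0.7 − 0.62 − 1.2621 = -1.1821.
g = -1.1821 / 0.79 = -1.49633%.

-1.496%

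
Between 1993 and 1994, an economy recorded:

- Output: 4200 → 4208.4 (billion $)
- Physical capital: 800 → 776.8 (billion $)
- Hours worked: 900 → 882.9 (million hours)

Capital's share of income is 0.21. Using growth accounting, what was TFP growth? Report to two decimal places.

TFP growth was 2.31%.

Output growth = (4208.4 − 4200) / 4200 = 0.2%.
Physical capital growth = (776.8 − 800) / 800 = -2.9%.
Hours worked growth = (882.9 − 900) / 900 = -1.9%.
Labor's share = 1 − 0.21 = 0.79.
Physical capital: 0.21 × (-2.9) = -0.609 pp.
Hours worked: 0.79 × (-1.9) = -1.501 pp.
TFP growth = 0.2 + 2.11 = 2.31%.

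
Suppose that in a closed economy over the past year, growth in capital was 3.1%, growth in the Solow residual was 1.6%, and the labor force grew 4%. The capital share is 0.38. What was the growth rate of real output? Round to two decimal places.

Real output growth was 5.26%.

Labor's share = 1 − 0.38 = 0.62.
Capital: 0.38 × 3.1 = 1.178 pp.
The labor force: 0.62 × 4 = 2.48 pp.
Output growth = 1.6 + 3.658 = 5.258%.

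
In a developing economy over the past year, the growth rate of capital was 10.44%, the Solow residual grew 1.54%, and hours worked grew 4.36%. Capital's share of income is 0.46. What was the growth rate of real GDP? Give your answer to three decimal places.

8.697%

Labor's share = 1 − 0.46 = 0.54.
Capital: 0.46 × 10.44 = 4.8024 pp.
Hours worked: 0.54 × 4.36 = 2.3544 pp.
Output growth = 1.54 + 7.1568 = 8.6968%.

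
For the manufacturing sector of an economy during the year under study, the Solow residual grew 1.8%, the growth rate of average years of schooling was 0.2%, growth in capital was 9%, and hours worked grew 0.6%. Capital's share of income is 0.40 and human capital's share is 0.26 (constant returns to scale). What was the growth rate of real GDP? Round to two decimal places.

Labor's share = 1 − 0.4 − 0.26 = 0.34.
Capital: 0.4 × 9 = 3.6 pp.
Average years of schooling: 0.26 × 0.2 = 0.052 pp.
Hours worked: 0.34 × 0.6 = 0.204 pp.
Output growth = 1.8 + 3.856 = 5.656%.

Real GDP grew 5.66%.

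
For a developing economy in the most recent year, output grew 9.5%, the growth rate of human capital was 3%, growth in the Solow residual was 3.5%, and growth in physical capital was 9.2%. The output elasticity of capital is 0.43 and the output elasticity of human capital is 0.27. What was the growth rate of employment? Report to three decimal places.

Labor's share = 1 − 0.43 − 0.27 = 0.3.
gY = gA + 0.43×9.2 + 0.27×3 + 0.3×g.
0.3×g = 9.5 − 3.5 − 4.766 = 1.234.
g = 1.234 / 0.3 = 4.11333%.

Employment grew 4.113%.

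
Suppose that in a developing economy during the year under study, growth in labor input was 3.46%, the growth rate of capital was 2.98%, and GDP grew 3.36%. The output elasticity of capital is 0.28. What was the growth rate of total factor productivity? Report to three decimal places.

Labor's share = 1 − 0.28 = 0.72.
Capital: 0.28 × 2.98 = 0.8344 pp.
Labor input: 0.72 × 3.46 = 2.4912 pp.
TFP growth = 3.36 − 3.3256 = 0.0344%.

Total factor productivity growth was 0.034%.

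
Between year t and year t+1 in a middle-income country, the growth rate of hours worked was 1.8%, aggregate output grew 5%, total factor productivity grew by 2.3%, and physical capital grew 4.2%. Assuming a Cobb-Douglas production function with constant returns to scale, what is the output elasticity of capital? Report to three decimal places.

gY = gA + α·gK + (1−α)·gL, so gY − gA − gL = α(gK − gL).
5 − 2.3 − 1.8 = α × (4.2 − 1.8).
0.9 = 2.4 α, so α = 0.375.

0.375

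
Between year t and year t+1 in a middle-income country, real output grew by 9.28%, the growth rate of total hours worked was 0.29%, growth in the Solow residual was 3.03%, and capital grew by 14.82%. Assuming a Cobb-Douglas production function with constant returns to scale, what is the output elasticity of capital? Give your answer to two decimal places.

gY = gA + α·gK + (1−α)·gL, so gY − gA − gL = α(gK − gL).
9.28 − 3.03 − 0.29 = α × (14.82 − 0.29).
5.96 = 14.53 α, so α = 0.4102.

α = 0.41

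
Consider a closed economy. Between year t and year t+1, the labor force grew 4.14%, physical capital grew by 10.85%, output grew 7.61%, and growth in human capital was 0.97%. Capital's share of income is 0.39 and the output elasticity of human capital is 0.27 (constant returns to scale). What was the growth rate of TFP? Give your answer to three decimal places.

Labor's share = 1 − 0.39 − 0.27 = 0.34.
Physical capital: 0.39 × 10.85 = 4.2315 pp.
Human capital: 0.27 × 0.97 = 0.2619 pp.
The labor force: 0.34 × 4.14 = 1.4076 pp.
TFP growth = 7.61 − 5.901 = 1.709%.

TFP grew 1.709%.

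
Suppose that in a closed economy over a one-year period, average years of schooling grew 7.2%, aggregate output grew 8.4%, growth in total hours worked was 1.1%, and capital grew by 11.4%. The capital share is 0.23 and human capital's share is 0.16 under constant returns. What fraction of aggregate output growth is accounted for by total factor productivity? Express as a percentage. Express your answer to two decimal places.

Labor's share = 1 − 0.23 − 0.16 = 0.61.
Capital: 0.23 × 11.4 = 2.622 pp.
Average years of schooling: 0.16 × 7.2 = 1.152 pp.
Total hours worked: 0.61 × 1.1 = 0.671 pp.
TFP growth = 8.4 − 4.445 = 3.955%.
TFP share of growth = 3.955 / 8.4 × 100 = 47.0833%.

47.08%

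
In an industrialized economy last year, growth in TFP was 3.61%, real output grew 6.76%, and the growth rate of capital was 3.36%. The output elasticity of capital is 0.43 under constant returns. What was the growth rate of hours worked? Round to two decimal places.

2.99%

Labor's share = 1 − 0.43 = 0.57.
gY = gA + 0.43×3.36 + 0.57×g.
0.57×g = 6.76 − 3.61 − 1.4448 = 1.7052.
g = 1.7052 / 0.57 = 2.9916%.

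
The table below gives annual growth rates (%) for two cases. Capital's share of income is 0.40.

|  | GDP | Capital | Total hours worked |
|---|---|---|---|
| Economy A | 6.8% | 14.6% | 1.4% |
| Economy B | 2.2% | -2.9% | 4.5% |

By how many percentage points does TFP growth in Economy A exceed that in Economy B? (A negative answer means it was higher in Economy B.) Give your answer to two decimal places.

-0.54 percentage points

Labor's share = 1 − 0.4 = 0.6.
Economy A: TFP = 6.8 − 5.84 − 0.84 = 0.12%.
Economy B: TFP = 2.2 + 1.16 − 2.7 = 0.66%.
Difference = 0.12 − (0.66) = -0.54 pp.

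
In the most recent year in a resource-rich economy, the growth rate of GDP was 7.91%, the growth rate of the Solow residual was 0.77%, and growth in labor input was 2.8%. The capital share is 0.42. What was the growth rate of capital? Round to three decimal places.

13.133%

Labor's share = 1 − 0.42 = 0.58.
gY = gA + 0.58×2.8 + 0.42×g.
0.42×g = 7.91 − 0.77 − 1.624 = 5.516.
g = 5.516 / 0.42 = 13.13333%.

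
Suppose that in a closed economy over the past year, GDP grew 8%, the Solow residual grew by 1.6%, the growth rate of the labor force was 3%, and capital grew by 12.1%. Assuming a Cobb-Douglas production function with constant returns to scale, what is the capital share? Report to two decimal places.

gY = gA + α·gK + (1−α)·gL, so gY − gA − gL = α(gK − gL).
8 − 1.6 − 3 = α × (12.1 − 3).
3.4 = 9.1 α, so α = 0.3736.

The capital share is 0.37.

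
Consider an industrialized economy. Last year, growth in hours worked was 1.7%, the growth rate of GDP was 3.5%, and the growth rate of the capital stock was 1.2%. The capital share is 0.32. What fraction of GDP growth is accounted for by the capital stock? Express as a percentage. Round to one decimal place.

The capital stock accounted for 11.0% of growth.

The capital stock contributed 0.32 × 1.2 = 0.384 pp.
Share of growth = 0.384 / 3.5 × 100 = 10.971%.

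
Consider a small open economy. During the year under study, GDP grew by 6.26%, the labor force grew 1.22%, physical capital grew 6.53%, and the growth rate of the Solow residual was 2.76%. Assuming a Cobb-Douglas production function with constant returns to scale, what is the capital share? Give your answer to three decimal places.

The capital share is 0.429.

gY = gA + α·gK + (1−α)·gL, so gY − gA − gL = α(gK − gL).
6.26 − 2.76 − 1.22 = α × (6.53 − 1.22).
2.28 = 5.31 α, so α = 0.42938.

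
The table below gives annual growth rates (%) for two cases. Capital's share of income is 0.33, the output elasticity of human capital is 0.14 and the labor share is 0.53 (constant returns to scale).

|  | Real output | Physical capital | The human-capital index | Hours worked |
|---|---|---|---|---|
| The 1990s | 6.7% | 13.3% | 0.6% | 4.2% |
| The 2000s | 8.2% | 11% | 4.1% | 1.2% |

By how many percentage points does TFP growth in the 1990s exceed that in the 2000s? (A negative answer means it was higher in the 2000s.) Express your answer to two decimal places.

-3.36 percentage points

Labor's share = 1 − 0.33 − 0.14 = 0.53.
The 1990s: TFP = 6.7 − 4.389 − 0.084 − 2.226 = 0.001%.
The 2000s: TFP = 8.2 − 3.63 − 0.574 − 0.636 = 3.36%.
Difference = 0.001 − (3.36) = -3.359 pp.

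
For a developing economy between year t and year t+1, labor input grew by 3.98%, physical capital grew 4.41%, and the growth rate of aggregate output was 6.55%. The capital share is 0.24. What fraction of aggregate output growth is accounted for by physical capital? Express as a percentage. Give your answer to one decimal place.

Physical capital accounted for 16.2% of growth.

Physical capital contributed 0.24 × 4.41 = 1.0584 pp.
Share of growth = 1.0584 / 6.55 × 100 = 16.159%.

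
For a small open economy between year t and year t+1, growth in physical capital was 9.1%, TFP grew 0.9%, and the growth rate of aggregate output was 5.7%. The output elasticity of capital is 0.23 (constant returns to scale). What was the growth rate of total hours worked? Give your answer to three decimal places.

Labor's share = 1 − 0.23 = 0.77.
gY = gA + 0.23×9.1 + 0.77×g.
0.77×g = 5.7 − 0.9 − 2.093 = 2.707.
g = 2.707 / 0.77 = 3.51558%.

3.516%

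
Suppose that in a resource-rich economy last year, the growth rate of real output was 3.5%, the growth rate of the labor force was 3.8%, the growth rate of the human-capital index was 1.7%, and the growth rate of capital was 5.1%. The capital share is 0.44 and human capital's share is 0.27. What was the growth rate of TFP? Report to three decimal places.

-0.305%

Labor's share = 1 − 0.44 − 0.27 = 0.29.
Capital: 0.44 × 5.1 = 2.244 pp.
The human-capital index: 0.27 × 1.7 = 0.459 pp.
The labor force: 0.29 × 3.8 = 1.102 pp.
TFP growth = 3.5 − 3.805 = -0.305%.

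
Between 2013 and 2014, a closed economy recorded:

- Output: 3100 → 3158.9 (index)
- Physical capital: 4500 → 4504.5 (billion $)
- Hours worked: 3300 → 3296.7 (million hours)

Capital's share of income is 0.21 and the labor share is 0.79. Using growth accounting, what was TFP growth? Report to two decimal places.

TFP grew 1.96%.

Output growth = (3158.9 − 3100) / 3100 = 1.9%.
Physical capital growth = (4504.5 − 4500) / 4500 = 0.1%.
Hours worked growth = (3296.7 − 3300) / 3300 = -0.1%.
Labor's share = 1 − 0.21 = 0.79.
Physical capital: 0.21 × 0.1 = 0.021 pp.
Hours worked: 0.79 × (-0.1) = -0.079 pp.
TFP growth = 1.9 + 0.058 = 1.958%.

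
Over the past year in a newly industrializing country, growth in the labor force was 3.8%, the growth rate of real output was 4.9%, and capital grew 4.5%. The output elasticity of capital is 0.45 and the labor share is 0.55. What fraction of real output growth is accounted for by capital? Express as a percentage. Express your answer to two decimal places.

41.33%

Capital contributed 0.45 × 4.5 = 2.025 pp.
Share of growth = 2.025 / 4.9 × 100 = 41.3265%.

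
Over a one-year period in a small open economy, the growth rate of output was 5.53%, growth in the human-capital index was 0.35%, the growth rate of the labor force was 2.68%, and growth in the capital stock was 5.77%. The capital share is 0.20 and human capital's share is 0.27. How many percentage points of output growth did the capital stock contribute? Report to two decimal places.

1.15

Contribution = share × growth = 0.2 × 5.77 = 1.154 pp.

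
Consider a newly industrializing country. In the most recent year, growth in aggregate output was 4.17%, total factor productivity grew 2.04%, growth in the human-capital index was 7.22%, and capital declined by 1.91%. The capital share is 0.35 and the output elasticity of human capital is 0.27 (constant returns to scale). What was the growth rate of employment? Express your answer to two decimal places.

Labor's share = 1 − 0.35 − 0.27 = 0.38.
gY = gA + 0.35×(-1.91) + 0.27×7.22 + 0.38×g.
0.38×g = 4.17 − 2.04 − 1.2809 = 0.8491.
g = 0.8491 / 0.38 = 2.2345%.

2.23%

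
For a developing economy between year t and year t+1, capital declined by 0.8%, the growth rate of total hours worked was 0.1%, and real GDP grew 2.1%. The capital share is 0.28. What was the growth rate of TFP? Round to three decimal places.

2.252%

Labor's share = 1 − 0.28 = 0.72.
Capital: 0.28 × (-0.8) = -0.224 pp.
Total hours worked: 0.72 × 0.1 = 0.072 pp.
TFP growth = 2.1 + 0.152 = 2.252%.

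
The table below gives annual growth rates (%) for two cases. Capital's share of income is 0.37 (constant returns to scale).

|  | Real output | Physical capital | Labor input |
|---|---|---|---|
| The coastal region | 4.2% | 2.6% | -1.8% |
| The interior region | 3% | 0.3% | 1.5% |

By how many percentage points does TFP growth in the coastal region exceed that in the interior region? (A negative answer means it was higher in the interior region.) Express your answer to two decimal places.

2.43 percentage points

Labor's share = 1 − 0.37 = 0.63.
The coastal region: TFP = 4.2 − 0.962 + 1.134 = 4.372%.
The interior region: TFP = 3 − 0.111 − 0.945 = 1.944%.
Difference = 4.372 − (1.944) = 2.428 pp.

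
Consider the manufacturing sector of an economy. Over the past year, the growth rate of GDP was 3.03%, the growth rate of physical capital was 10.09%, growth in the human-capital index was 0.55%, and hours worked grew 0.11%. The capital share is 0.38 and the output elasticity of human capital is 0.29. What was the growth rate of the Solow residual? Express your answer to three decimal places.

Labor's share = 1 − 0.38 − 0.29 = 0.33.
Physical capital: 0.38 × 10.09 = 3.8342 pp.
The human-capital index: 0.29 × 0.55 = 0.1595 pp.
Hours worked: 0.33 × 0.11 = 0.0363 pp.
TFP growth = 3.03 − 4.03 = -1%.

-1.000%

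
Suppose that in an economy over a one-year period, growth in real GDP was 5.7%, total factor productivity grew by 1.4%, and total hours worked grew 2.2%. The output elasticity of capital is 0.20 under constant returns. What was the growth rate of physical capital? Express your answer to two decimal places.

Labor's share = 1 − 0.2 = 0.8.
gY = gA + 0.8×2.2 + 0.2×g.
0.2×g = 5.7 − 1.4 − 1.76 = 2.54.
g = 2.54 / 0.2 = 12.7%.

12.70%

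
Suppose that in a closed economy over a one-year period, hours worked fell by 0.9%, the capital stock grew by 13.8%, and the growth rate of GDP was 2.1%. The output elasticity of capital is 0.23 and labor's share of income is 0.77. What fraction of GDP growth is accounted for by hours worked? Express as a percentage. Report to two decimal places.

Labor's share = 1 − 0.23 = 0.77.
Hours worked contributed 0.77 × (-0.9) = -0.693 pp.
Share of growth = -0.693 / 2.1 × 100 = -33%.

Hours worked accounted for -33.00% of growth.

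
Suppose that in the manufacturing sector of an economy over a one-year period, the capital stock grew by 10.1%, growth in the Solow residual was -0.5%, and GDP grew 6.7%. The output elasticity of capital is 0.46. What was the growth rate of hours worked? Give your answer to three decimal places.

Labor's share = 1 − 0.46 = 0.54.
gY = gA + 0.46×10.1 + 0.54×g.
0.54×g = 6.7 + 0.5 − 4.646 = 2.554.
g = 2.554 / 0.54 = 4.72963%.

4.730%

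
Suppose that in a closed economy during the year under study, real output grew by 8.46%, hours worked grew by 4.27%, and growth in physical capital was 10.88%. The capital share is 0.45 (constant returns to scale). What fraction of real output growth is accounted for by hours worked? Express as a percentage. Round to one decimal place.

Labor's share = 1 − 0.45 = 0.55.
Hours worked contributed 0.55 × 4.27 = 2.3485 pp.
Share of growth = 2.3485 / 8.46 × 100 = 27.76%.

Hours worked accounted for 27.8% of growth.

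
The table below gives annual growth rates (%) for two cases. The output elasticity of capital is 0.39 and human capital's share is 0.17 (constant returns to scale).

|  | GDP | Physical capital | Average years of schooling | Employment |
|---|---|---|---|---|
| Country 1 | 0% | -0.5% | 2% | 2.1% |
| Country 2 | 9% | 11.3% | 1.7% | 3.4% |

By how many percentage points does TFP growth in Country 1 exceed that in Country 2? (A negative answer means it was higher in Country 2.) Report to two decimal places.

Labor's share = 1 − 0.39 − 0.17 = 0.44.
Country 1: TFP = 0 + 0.195 − 0.34 − 0.924 = -1.069%.
Country 2: TFP = 9 − 4.407 − 0.289 − 1.496 = 2.808%.
Difference = -1.069 − (2.808) = -3.877 pp.

-3.88 percentage points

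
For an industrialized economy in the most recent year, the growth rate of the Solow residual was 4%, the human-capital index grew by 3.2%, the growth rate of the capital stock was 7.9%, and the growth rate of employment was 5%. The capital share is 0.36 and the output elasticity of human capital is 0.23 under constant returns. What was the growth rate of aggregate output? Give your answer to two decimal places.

9.63%

Labor's share = 1 − 0.36 − 0.23 = 0.41.
The capital stock: 0.36 × 7.9 = 2.844 pp.
The human-capital index: 0.23 × 3.2 = 0.736 pp.
Employment: 0.41 × 5 = 2.05 pp.
Output growth = 4 + 5.63 = 9.63%.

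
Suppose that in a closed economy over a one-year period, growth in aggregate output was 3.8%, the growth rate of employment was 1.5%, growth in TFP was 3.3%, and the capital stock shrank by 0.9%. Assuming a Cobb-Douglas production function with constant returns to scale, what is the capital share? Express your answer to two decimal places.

The capital share is 0.42.

gY = gA + α·gK + (1−α)·gL, so gY − gA − gL = α(gK − gL).
3.8 − 3.3 − 1.5 = α × (-0.9 − 1.5).
-1 = -2.4 α, so α = 0.4167.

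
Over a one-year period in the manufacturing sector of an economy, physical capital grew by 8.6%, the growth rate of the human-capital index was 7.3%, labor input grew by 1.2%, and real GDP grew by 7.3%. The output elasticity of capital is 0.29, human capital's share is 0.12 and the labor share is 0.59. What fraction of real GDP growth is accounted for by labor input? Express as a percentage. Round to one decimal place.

Labor's share = 1 − 0.29 − 0.12 = 0.59.
Labor input contributed 0.59 × 1.2 = 0.708 pp.
Share of growth = 0.708 / 7.3 × 100 = 9.699%.

9.7%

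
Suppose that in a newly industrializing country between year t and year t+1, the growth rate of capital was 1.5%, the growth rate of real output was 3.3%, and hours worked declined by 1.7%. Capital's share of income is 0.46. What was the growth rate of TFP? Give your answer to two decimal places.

TFP growth was 3.53%.

Labor's share = 1 − 0.46 = 0.54.
Capital: 0.46 × 1.5 = 0.69 pp.
Hours worked: 0.54 × (-1.7) = -0.918 pp.
TFP growth = 3.3 + 0.228 = 3.528%.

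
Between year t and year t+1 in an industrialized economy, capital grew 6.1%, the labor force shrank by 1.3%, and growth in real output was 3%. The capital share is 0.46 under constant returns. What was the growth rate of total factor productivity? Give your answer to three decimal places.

Labor's share = 1 − 0.46 = 0.54.
Capital: 0.46 × 6.1 = 2.806 pp.
The labor force: 0.54 × (-1.3) = -0.702 pp.
TFP growth = 3 − 2.104 = 0.896%.

0.896%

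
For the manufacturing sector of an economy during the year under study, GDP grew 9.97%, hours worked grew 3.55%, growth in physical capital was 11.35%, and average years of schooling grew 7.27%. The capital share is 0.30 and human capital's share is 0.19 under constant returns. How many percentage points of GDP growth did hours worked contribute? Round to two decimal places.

Labor's share = 1 − 0.3 − 0.19 = 0.51.
Contribution = share × growth = 0.51 × 3.55 = 1.8105 pp.

1.81 percentage points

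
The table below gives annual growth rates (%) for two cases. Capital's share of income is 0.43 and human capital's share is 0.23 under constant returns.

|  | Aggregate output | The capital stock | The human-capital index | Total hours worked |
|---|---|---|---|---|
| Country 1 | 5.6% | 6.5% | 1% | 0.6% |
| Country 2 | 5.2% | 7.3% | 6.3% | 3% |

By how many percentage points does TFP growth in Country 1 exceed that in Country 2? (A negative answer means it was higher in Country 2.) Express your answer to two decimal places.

2.78 percentage points

Labor's share = 1 − 0.43 − 0.23 = 0.34.
Country 1: TFP = 5.6 − 2.795 − 0.23 − 0.204 = 2.371%.
Country 2: TFP = 5.2 − 3.139 − 1.449 − 1.02 = -0.408%.
Difference = 2.371 − (-0.408) = 2.779 pp.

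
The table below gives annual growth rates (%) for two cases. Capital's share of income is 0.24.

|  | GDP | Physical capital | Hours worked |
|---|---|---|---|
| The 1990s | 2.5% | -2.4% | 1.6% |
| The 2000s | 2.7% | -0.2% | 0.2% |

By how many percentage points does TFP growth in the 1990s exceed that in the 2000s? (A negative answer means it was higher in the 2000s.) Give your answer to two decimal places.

Labor's share = 1 − 0.24 = 0.76.
The 1990s: TFP = 2.5 + 0.576 − 1.216 = 1.86%.
The 2000s: TFP = 2.7 + 0.048 − 0.152 = 2.596%.
Difference = 1.86 − (2.596) = -0.736 pp.

-0.74 percentage points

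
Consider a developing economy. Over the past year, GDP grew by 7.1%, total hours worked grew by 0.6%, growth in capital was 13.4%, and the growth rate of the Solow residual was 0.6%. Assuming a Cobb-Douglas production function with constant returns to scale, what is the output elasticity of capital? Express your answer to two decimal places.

0.46

gY = gA + α·gK + (1−α)·gL, so gY − gA − gL = α(gK − gL).
7.1 − 0.6 − 0.6 = α × (13.4 − 0.6).
5.9 = 12.8 α, so α = 0.4609.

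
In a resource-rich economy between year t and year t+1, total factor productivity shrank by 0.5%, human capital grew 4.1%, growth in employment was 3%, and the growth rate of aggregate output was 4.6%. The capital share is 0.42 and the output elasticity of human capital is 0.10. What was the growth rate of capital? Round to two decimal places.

Capital growth was 7.74%.

Labor's share = 1 − 0.42 − 0.1 = 0.48.
gY = gA + 0.1×4.1 + 0.48×3 + 0.42×g.
0.42×g = 4.6 + 0.5 − 1.85 = 3.25.
g = 3.25 / 0.42 = 7.7381%.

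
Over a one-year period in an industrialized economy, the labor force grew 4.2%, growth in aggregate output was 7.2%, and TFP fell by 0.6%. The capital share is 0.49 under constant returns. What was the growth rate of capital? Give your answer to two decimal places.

Labor's share = 1 − 0.49 = 0.51.
gY = gA + 0.51×4.2 + 0.49×g.
0.49×g = 7.2 + 0.6 − 2.142 = 5.658.
g = 5.658 / 0.49 = 11.5469%.

Capital growth was 11.55%.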